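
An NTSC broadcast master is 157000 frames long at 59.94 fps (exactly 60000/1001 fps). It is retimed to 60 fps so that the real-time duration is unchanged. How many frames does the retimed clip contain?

157157 frames

Target frames = source frames × (target rate / source rate) = 157000 × (60)/(60000/1001) = 157000 × 1001/1000 = 157157.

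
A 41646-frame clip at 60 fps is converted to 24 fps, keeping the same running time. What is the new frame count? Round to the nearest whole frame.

Frames at target rate = 41646 × (24) / (60) = 83292/5 ≈ 16658.400.
Nearest whole frame: 16658.

16658 frames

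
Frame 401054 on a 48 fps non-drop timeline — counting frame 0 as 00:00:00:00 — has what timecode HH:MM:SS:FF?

401054 ÷ 48 = 8355 full seconds, remainder 14 frames.
8355 s = 2 h 19 min 15 s.
Timecode: 02:19:15:14.

02:19:15:14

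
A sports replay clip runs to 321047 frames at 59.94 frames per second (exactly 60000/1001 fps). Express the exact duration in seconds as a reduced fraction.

Running time = 321047 ÷ (60000/1001) = 321047 × 1001/60000 = 321368047/60000 s.

321368047/60000 seconds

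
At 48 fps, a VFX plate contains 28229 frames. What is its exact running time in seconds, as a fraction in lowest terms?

Running time = 28229 ÷ (48) = 28229 × 1/48 = 28229/48 s.

28229/48 seconds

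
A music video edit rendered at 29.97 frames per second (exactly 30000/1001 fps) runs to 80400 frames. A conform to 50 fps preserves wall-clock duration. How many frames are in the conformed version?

Target frames = source frames × (target rate / source rate) = 80400 × (50)/(30000/1001) = 80400 × 1001/600 = 134134.

134134 frames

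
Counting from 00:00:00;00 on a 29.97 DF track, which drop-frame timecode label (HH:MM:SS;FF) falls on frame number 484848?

Ten DF minutes hold 17982 frames, so frame 484848 lies in block 26 (frames 467532–485513) with 17316 frames into that block.
The block's first minute is 1800 frames and the rest 1798 each; 17316 frames reaches minute 9, so 26 × 18 + 9 × 2 = 486 labels have been skipped so far.
Adding those back, label number 484848 + 486 = 485334 at 30 labels/s is 16177 s + 24 f = 4 h 29 min 37 s frame 24, i.e. 04:29:37;24.

04:29:37;24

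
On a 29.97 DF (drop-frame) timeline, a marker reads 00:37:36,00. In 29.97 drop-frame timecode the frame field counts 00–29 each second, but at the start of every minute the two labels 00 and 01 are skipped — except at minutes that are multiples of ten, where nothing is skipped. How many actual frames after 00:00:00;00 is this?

67612

Complete 10-minute blocks: 3, each 17982 frames → 53946.
Remaining 7 whole minutes in the current block: 1800 + 6 × 1798 = 12588 frames.
Within the current minute: 36 × 30 + 0 − 2 = 1078 (labels ;00/;01 skipped at this minute). Total = 53946 + 12588 + 1078 = 67612.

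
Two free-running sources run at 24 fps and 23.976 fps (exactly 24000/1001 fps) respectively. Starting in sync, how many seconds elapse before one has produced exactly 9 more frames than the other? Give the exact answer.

375.375 seconds

The gap grows by |24000/1001 − 24| = 24/1001 frames per second.
Time for a 9-frame gap: 9 ÷ (24/1001) = 375.375 s.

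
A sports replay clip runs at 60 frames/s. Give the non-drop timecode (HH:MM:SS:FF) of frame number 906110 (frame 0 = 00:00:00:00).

04:11:41:50

906110 ÷ 60 = 15101 full seconds, remainder 50 frames.
15101 s = 4 h 11 min 41 s.
Timecode: 04:11:41:50.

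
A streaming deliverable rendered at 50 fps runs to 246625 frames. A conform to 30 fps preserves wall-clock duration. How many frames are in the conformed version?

147975 frames

Target frames = source frames × (target rate / source rate) = 246625 × (30)/(50) = 246625 × 3/5 = 147975.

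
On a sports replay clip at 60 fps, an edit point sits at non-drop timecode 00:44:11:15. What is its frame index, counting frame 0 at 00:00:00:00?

159075

Total seconds to the label: (0 × 3600 + 44 × 60 + 11) = 2651.
Frame index = 2651 × 60 + 15 = 159075.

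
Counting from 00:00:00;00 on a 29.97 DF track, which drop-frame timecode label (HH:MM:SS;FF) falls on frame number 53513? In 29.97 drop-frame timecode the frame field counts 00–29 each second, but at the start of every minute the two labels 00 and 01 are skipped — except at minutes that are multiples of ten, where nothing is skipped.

00:29:45;17

Ten DF minutes hold 17982 frames, so frame 53513 lies in block 2 (frames 35964–53945) with 17549 frames into that block.
The block's first minute is 1800 frames and the rest 1798 each; 17549 frames reaches minute 9, so 2 × 18 + 9 × 2 = 54 labels have been skipped so far.
Adding those back, label number 53513 + 54 = 53567 at 30 labels/s is 1785 s + 17 f = 0 h 29 min 45 s frame 17, i.e. 00:29:45;17.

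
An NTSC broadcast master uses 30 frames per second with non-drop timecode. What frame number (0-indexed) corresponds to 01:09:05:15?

Total seconds to the label: (1 × 3600 + 9 × 60 + 5) = 4145.
Frame index = 4145 × 30 + 15 = 124365.

124365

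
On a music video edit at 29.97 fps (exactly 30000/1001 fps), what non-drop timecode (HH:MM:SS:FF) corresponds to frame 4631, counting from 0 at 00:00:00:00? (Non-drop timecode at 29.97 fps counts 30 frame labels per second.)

4631 ÷ 30 = 154 full seconds, remainder 11 frames.
154 s = 0 h 2 min 34 s.
Timecode: 00:02:34:11.

00:02:34:11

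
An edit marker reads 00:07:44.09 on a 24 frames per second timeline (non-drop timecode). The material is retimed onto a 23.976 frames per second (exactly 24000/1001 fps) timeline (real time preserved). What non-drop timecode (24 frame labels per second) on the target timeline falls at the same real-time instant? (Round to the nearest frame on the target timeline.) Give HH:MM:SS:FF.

00:07:43:22

Source frame index: (0×3600 + 7×60 + 44) × 24 + 9 = 11145.
Real time: 11145 / (24) = 3715/8 s.
Target frame: (3715/8) × (24000/1001) = 11145000/1001 ≈ 11133.866 → 11134.
At 24 labels/s: frame 11134 → 00:07:43:22.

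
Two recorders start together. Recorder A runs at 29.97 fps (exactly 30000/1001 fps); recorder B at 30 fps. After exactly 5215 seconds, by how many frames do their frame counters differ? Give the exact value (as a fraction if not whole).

22350/143 frames

A emits 30000/1001 × 5215 = 22350000/143 frames; B emits 30 × 5215 = 156450.
Difference = 22350/143 frames (≈ 156.2937); B is ahead of A.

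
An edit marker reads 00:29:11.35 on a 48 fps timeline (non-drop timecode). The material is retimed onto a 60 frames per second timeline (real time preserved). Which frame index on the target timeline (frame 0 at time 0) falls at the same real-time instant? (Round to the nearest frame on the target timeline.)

Source frame index: (0×3600 + 29×60 + 11) × 48 + 35 = 84083.
Real time: 84083 / (48) = 84083/48 s.
Target frame: (84083/48) × (60) = 420415/4 ≈ 105103.750 → 105104.

frame 105104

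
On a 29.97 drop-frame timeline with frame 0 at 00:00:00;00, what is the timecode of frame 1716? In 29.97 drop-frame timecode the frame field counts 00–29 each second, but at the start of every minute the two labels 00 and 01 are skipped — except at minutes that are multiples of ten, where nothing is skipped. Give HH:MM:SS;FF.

Each 10-minute DF block holds 10 × 60 × 30 − 9 × 2 = 17982 frames. 1716 ÷ 17982 → 0 full blocks, remainder 1716.
Within the partial block the first minute is 1800 frames and each further minute 1798, so 0 further minute boundaries passed. Total skipped labels = 18 × 0 + 2 × 0 = 0.
Non-drop label index = 1716 + 0 = 1716; at 30 labels/s that is 00:00:57:06, i.e. DF 00:00:57;06.

00:00:57;06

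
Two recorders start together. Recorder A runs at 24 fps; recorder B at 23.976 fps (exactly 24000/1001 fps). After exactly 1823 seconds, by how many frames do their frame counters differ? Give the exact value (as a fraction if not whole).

43752/1001 frames

A emits 24 × 1823 = 43752 frames; B emits 24000/1001 × 1823 = 43752000/1001.
Difference = 43752/1001 frames (≈ 43.7083); B is behind A.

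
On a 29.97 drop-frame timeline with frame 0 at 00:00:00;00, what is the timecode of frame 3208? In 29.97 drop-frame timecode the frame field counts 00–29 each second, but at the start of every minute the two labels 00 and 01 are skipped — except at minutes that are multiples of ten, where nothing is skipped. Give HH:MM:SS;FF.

00:01:47;00

Each 10-minute DF block holds 10 × 60 × 30 − 9 × 2 = 17982 frames. 3208 ÷ 17982 → 0 full blocks, remainder 3208.
Within the partial block the first minute is 1800 frames and each further minute 1798, so 1 further minute boundary passed. Total skipped labels = 18 × 0 + 2 × 1 = 2.
Non-drop label index = 3208 + 2 = 3210; at 30 labels/s that is 00:01:47:00, i.e. DF 00:01:47;00.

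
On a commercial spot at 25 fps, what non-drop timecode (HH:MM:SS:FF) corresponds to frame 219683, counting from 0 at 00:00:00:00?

219683 ÷ 25 = 8787 full seconds, remainder 8 frames.
8787 s = 2 h 26 min 27 s.
Timecode: 02:26:27:08.

02:26:27:08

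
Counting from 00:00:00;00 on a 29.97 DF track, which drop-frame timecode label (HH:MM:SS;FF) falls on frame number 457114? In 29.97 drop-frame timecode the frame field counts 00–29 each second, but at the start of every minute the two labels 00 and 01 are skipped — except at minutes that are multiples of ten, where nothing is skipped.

Each 10-minute DF block holds 10 × 60 × 30 − 9 × 2 = 17982 frames. 457114 ÷ 17982 → 25 full blocks, remainder 7564.
Within the partial block the first minute is 1800 frames and each further minute 1798, so 4 further minute boundaries passed. Total skipped labels = 18 × 25 + 2 × 4 = 458.
Non-drop label index = 457114 + 458 = 457572; at 30 labels/s that is 04:14:12:12, i.e. DF 04:14:12;12.

04:14:12;12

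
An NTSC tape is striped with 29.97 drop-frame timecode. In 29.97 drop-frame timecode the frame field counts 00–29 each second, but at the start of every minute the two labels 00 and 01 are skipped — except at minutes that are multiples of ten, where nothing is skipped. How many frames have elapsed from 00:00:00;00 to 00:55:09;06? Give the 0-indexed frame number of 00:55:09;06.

As if non-drop at 30 labels/s: (0 × 3600 + 55 × 60 + 9) × 30 + 6 = 99276.
Minute boundaries passed: 55; those not divisible by 10: 55 − 5 = 50; dropped labels = 2 × 50 = 100.
Actual frame index = 99276 − 100 = 99176.

99176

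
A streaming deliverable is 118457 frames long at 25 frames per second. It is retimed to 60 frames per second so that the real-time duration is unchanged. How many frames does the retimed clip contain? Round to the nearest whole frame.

Frames at target rate = 118457 × (60) / (25) = 1421484/5 ≈ 284296.800.
Nearest whole frame: 284297.

284297 frames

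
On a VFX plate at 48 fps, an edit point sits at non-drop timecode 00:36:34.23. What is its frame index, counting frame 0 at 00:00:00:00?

Total seconds to the label: (0 × 3600 + 36 × 60 + 34) = 2194.
Frame index = 2194 × 48 + 23 = 105335.

105335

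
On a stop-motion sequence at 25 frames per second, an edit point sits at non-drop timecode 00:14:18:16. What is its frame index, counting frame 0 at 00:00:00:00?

frame 21466

Total seconds to the label: (0 × 3600 + 14 × 60 + 18) = 858.
Frame index = 858 × 25 + 16 = 21466.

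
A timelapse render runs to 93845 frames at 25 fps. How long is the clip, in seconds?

Running time = 93845 / (25) = 3753.8 s.

3753.8 seconds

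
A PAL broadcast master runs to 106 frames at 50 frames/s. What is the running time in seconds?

2.12 seconds

Running time = 106 / (50) = 2.12 s.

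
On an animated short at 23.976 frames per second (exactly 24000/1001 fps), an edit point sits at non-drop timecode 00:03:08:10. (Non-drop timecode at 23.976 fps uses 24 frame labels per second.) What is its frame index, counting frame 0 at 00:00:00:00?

4522

Total seconds to the label: (0 × 3600 + 3 × 60 + 8) = 188.
Frame index = 188 × 24 + 10 = 4522.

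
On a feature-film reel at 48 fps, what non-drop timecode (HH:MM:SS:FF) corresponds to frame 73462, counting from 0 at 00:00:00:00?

00:25:30:22

73462 ÷ 48 = 1530 full seconds, remainder 22 frames.
1530 s = 0 h 25 min 30 s.
Timecode: 00:25:30:22.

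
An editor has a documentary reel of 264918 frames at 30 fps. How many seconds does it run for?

8830.6 seconds

Running time = 264918 / (30) = 8830.6 s.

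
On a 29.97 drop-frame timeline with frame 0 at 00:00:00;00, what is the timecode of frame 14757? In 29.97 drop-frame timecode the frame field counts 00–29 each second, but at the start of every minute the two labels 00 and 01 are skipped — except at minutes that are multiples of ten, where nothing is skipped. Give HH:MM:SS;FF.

00:08:12;13

Ten DF minutes hold 17982 frames, so frame 14757 lies in block 0 (frames 0–17981) with 14757 frames into that block.
The block's first minute is 1800 frames and the rest 1798 each; 14757 frames reaches minute 8, so 0 × 18 + 8 × 2 = 16 labels have been skipped so far.
Adding those back, label number 14757 + 16 = 14773 at 30 labels/s is 492 s + 13 f = 0 h 8 min 12 s frame 13, i.e. 00:08:12;13.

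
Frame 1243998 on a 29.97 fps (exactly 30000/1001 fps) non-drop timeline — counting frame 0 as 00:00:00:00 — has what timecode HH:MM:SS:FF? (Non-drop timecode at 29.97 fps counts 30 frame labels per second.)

11:31:06:18

1243998 ÷ 30 = 41466 full seconds, remainder 18 frames.
41466 s = 11 h 31 min 6 s.
Timecode: 11:31:06:18.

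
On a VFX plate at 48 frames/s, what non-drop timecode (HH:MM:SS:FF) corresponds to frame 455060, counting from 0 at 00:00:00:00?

02:38:00:20

455060 ÷ 48 = 9480 full seconds, remainder 20 frames.
9480 s = 2 h 38 min 0 s.
Timecode: 02:38:00:20.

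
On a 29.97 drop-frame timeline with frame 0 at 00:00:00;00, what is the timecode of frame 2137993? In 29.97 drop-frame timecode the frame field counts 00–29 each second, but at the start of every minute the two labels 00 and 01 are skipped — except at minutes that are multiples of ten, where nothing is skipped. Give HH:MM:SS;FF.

Each 10-minute DF block holds 10 × 60 × 30 − 9 × 2 = 17982 frames. 2137993 ÷ 17982 → 118 full blocks, remainder 16117.
Within the partial block the first minute is 1800 frames and each further minute 1798, so 8 further minute boundaries passed. Total skipped labels = 18 × 118 + 2 × 8 = 2140.
Non-drop label index = 2137993 + 2140 = 2140133; at 30 labels/s that is 19:48:57:23, i.e. DF 19:48:57;23.

19:48:57;23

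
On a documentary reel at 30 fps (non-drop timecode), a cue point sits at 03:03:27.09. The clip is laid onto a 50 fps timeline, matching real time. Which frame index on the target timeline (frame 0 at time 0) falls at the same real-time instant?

frame 550365

Source frame index: (3×3600 + 3×60 + 27) × 30 + 9 = 330219.
Real time: 330219 / (30) = 110073/10 s.
Target frame: (110073/10) × (50) = 550365.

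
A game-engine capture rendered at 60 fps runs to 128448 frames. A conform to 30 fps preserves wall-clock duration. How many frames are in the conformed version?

Target frames = source frames × (target rate / source rate) = 128448 × (30)/(60) = 128448 × 1/2 = 64224.

64224 frames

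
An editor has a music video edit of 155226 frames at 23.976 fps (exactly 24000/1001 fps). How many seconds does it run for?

6474.21775 seconds

Running time = 155226 / (24000/1001) = 6474.21775 s.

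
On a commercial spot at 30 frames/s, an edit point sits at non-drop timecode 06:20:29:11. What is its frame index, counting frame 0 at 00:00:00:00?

Total seconds to the label: (6 × 3600 + 20 × 60 + 29) = 22829.
Frame index = 22829 × 30 + 11 = 684881.

frame 684881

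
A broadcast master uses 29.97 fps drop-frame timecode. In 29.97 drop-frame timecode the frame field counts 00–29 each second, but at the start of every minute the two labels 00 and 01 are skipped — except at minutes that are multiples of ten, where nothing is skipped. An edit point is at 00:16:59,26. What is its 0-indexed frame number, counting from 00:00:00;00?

30566

As if non-drop at 30 labels/s: (0 × 3600 + 16 × 60 + 59) × 30 + 26 = 30596.
Minute boundaries passed: 16; those not divisible by 10: 16 − 1 = 15; dropped labels = 2 × 15 = 30.
Actual frame index = 30596 − 30 = 30566.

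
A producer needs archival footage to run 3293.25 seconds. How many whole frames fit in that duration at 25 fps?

82331 frames

Frames = 3293.25 × 25 = 329325/4 ≈ 82331.2500.
Complete frames: 82331.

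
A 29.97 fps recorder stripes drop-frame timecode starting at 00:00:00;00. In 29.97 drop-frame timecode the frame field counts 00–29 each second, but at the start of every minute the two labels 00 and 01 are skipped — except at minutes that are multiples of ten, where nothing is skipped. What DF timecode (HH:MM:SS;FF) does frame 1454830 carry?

13:29:02;28

Ten DF minutes hold 17982 frames, so frame 1454830 lies in block 80 (frames 1438560–1456541) with 16270 frames into that block.
The block's first minute is 1800 frames and the rest 1798 each; 16270 frames reaches minute 9, so 80 × 18 + 9 × 2 = 1458 labels have been skipped so far.
Adding those back, label number 1454830 + 1458 = 1456288 at 30 labels/s is 48542 s + 28 f = 13 h 29 min 2 s frame 28, i.e. 13:29:02;28.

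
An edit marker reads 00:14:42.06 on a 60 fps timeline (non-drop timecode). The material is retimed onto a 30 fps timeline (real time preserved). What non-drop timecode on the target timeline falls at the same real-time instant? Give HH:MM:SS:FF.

00:14:42:03

Source frame index: (0×3600 + 14×60 + 42) × 60 + 6 = 52926.
Real time: 52926 / (60) = 8821/10 s.
Target frame: (8821/10) × (30) = 26463.
At 30 labels/s: frame 26463 → 00:14:42:03.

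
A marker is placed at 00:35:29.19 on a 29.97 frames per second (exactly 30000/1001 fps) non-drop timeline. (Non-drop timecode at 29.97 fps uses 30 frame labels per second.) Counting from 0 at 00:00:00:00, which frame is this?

Total seconds to the label: (0 × 3600 + 35 × 60 + 29) = 2129.
Frame index = 2129 × 30 + 19 = 63889.

frame 63889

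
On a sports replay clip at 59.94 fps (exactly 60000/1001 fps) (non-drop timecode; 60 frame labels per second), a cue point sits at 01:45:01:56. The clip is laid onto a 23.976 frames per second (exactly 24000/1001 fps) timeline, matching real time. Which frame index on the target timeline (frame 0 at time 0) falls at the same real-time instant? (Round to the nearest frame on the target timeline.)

Source frame index: (1×3600 + 45×60 + 1) × 60 + 56 = 378116.
Real time: 378116 / (60000/1001) = 94623529/15000 s.
Target frame: (94623529/15000) × (24000/1001) = 756232/5 ≈ 151246.400 → 151246.

frame 151246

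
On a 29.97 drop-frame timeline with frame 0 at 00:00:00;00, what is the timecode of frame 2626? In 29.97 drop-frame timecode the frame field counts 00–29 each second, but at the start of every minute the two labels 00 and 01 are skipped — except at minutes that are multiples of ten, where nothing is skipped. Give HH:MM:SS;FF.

Each 10-minute DF block holds 10 × 60 × 30 − 9 × 2 = 17982 frames. 2626 ÷ 17982 → 0 full blocks, remainder 2626.
Within the partial block the first minute is 1800 frames and each further minute 1798, so 1 further minute boundary passed. Total skipped labels = 18 × 0 + 2 × 1 = 2.
Non-drop label index = 2626 + 2 = 2628; at 30 labels/s that is 00:01:27:18, i.e. DF 00:01:27;18.

00:01:27;18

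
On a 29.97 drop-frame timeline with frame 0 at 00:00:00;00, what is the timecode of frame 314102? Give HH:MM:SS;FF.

02:54:40;16

Ten DF minutes hold 17982 frames, so frame 314102 lies in block 17 (frames 305694–323675) with 8408 frames into that block.
The block's first minute is 1800 frames and the rest 1798 each; 8408 frames reaches minute 4, so 17 × 18 + 4 × 2 = 314 labels have been skipped so far.
Adding those back, label number 314102 + 314 = 314416 at 30 labels/s is 10480 s + 16 f = 2 h 54 min 40 s frame 16, i.e. 02:54:40;16.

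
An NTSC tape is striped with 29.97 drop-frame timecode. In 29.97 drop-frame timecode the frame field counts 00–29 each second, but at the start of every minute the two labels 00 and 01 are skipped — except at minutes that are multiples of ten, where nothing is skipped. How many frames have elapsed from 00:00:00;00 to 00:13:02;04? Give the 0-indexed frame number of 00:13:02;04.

As if non-drop at 30 labels/s: (0 × 3600 + 13 × 60 + 2) × 30 + 4 = 23464.
Minute boundaries passed: 13; those not divisible by 10: 13 − 1 = 12; dropped labels = 2 × 12 = 24.
Actual frame index = 23464 − 24 = 23440.

23440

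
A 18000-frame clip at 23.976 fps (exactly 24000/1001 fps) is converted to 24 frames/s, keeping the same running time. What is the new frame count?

Target frames = source frames × (target rate / source rate) = 18000 × (24)/(24000/1001) = 18000 × 1001/1000 = 18018.

18018 frames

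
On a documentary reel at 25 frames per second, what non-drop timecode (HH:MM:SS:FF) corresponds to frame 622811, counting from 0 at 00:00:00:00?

06:55:12:11

622811 ÷ 25 = 24912 full seconds, remainder 11 frames.
24912 s = 6 h 55 min 12 s.
Timecode: 06:55:12:11.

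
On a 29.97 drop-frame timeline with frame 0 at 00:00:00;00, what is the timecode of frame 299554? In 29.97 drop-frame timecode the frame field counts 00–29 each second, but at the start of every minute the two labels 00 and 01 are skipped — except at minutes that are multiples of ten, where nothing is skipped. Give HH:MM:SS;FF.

02:46:35;04

Each 10-minute DF block holds 10 × 60 × 30 − 9 × 2 = 17982 frames. 299554 ÷ 17982 → 16 full blocks, remainder 11842.
Within the partial block the first minute is 1800 frames and each further minute 1798, so 6 further minute boundaries passed. Total skipped labels = 18 × 16 + 2 × 6 = 300.
Non-drop label index = 299554 + 300 = 299854; at 30 labels/s that is 02:46:35:04, i.e. DF 02:46:35;04.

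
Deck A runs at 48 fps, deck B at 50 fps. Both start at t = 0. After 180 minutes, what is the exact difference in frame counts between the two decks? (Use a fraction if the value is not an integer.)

21600 frames

180 min = 10800 s.
A emits 48 × 10800 = 518400 frames; B emits 50 × 10800 = 540000.
Difference = 21600 frames; B is ahead of A.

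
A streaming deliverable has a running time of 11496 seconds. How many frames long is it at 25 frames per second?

Frames = 11496 × 25 = 287400.

287400 frames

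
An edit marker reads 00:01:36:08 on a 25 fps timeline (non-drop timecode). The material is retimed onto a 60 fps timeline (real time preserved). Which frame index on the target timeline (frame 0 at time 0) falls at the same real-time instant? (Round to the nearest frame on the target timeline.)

Source frame index: (0×3600 + 1×60 + 36) × 25 + 8 = 2408.
Real time: 2408 / (25) = 2408/25 s.
Target frame: (2408/25) × (60) = 28896/5 ≈ 5779.200 → 5779.

frame 5779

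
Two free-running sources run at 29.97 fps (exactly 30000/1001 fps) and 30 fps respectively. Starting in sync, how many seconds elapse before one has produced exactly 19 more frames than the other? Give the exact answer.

19019/30 seconds

The gap grows by |30 − 30000/1001| = 30/1001 frames per second.
Time for a 19-frame gap: 19 ÷ (30/1001) = 19019/30 s.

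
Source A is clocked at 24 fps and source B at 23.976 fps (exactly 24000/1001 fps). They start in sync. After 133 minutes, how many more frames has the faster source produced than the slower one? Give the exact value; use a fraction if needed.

27360/143 frames

133 min = 7980 s.
A emits 24 × 7980 = 191520 frames; B emits 24000/1001 × 7980 = 27360000/143.
Difference = 27360/143 frames (≈ 191.3287); B is behind A.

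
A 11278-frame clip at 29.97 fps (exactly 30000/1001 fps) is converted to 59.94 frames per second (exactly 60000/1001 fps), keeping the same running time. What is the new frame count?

22556 frames

Target frames = source frames × (target rate / source rate) = 11278 × (60000/1001)/(30000/1001) = 11278 × 2 = 22556.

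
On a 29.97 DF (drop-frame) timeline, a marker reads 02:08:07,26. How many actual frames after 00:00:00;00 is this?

As if non-drop at 30 labels/s: (2 × 3600 + 8 × 60 + 7) × 30 + 26 = 230636.
Minute boundaries passed: 128; those not divisible by 10: 128 − 12 = 116; dropped labels = 2 × 116 = 232.
Actual frame index = 230636 − 232 = 230404.

230404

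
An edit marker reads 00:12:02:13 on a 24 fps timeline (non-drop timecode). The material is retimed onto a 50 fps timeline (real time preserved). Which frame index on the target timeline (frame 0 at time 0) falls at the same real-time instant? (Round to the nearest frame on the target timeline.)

frame 36127

Source frame index: (0×3600 + 12×60 + 2) × 24 + 13 = 17341.
Real time: 17341 / (24) = 17341/24 s.
Target frame: (17341/24) × (50) = 433525/12 ≈ 36127.083 → 36127.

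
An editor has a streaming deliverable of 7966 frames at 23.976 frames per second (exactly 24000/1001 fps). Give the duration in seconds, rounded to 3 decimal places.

Running time = 7966 × 1001/24000 = 3986983/12000 s ≈ 332.249 s.

332.249 seconds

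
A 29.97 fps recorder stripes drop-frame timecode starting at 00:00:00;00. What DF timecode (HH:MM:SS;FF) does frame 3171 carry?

00:01:45;23

Each 10-minute DF block holds 10 × 60 × 30 − 9 × 2 = 17982 frames. 3171 ÷ 17982 → 0 full blocks, remainder 3171.
Within the partial block the first minute is 1800 frames and each further minute 1798, so 1 further minute boundary passed. Total skipped labels = 18 × 0 + 2 × 1 = 2.
Non-drop label index = 3171 + 2 = 3173; at 30 labels/s that is 00:01:45:23, i.e. DF 00:01:45;23.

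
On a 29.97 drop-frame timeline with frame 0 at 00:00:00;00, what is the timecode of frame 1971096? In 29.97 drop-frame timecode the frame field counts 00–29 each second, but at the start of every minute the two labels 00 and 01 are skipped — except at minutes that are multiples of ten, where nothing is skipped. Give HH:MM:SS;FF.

18:16:09;00

Each 10-minute DF block holds 10 × 60 × 30 − 9 × 2 = 17982 frames. 1971096 ÷ 17982 → 109 full blocks, remainder 11058.
Within the partial block the first minute is 1800 frames and each further minute 1798, so 6 further minute boundaries passed. Total skipped labels = 18 × 109 + 2 × 6 = 1974.
Non-drop label index = 1971096 + 1974 = 1973070; at 30 labels/s that is 18:16:09:00, i.e. DF 18:16:09;00.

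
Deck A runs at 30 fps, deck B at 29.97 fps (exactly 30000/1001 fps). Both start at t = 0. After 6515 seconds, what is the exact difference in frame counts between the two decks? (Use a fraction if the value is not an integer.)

A emits 30 × 6515 = 195450 frames; B emits 30000/1001 × 6515 = 195450000/1001.
Difference = 195450/1001 frames (≈ 195.2547); B is behind A.

195450/1001 frames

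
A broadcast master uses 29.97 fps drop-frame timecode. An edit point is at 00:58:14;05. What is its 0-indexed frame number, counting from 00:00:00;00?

104719

Complete 10-minute blocks: 5, each 17982 frames → 89910.
Remaining 8 whole minutes in the current block: 1800 + 7 × 1798 = 14386 frames.
Within the current minute: 14 × 30 + 5 − 2 = 423 (labels ;00/;01 skipped at this minute). Total = 89910 + 14386 + 423 = 104719.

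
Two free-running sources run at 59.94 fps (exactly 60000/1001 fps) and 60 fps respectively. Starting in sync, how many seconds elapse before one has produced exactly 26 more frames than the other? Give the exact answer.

The gap grows by |60 − 60000/1001| = 60/1001 frames per second.
Time for a 26-frame gap: 26 ÷ (60/1001) = 13013/30 s.

13013/30 seconds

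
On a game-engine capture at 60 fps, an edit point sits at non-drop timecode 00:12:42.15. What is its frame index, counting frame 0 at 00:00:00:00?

Total seconds to the label: (0 × 3600 + 12 × 60 + 42) = 762.
Frame index = 762 × 60 + 15 = 45735.

frame 45735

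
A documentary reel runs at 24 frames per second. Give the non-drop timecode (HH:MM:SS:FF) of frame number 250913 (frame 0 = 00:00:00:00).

250913 ÷ 24 = 10454 full seconds, remainder 17 frames.
10454 s = 2 h 54 min 14 s.
Timecode: 02:54:14:17.

02:54:14:17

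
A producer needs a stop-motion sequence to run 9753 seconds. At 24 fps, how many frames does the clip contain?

Frames = 9753 × 24 = 234072.

234072 frames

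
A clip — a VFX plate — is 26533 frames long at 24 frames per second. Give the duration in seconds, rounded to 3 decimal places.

1105.542 seconds

Running time = 26533 × 1/24 = 26533/24 s ≈ 1105.542 s.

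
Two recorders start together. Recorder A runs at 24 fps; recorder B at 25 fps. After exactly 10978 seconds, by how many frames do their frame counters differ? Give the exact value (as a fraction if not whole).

10978 frames

A emits 24 × 10978 = 263472 frames; B emits 25 × 10978 = 274450.
Difference = 10978 frames; B is ahead of A.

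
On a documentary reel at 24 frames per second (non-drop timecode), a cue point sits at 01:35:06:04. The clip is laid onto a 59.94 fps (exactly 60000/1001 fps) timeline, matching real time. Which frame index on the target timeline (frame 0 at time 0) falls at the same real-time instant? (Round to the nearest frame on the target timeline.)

frame 342028

Source frame index: (1×3600 + 35×60 + 6) × 24 + 4 = 136948.
Real time: 136948 / (24) = 34237/6 s.
Target frame: (34237/6) × (60000/1001) = 48910000/143 ≈ 342027.972 → 342028.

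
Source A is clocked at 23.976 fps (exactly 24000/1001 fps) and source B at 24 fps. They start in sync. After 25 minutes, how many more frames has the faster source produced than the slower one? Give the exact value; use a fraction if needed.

25 min = 1500 s.
A emits 24000/1001 × 1500 = 36000000/1001 frames; B emits 24 × 1500 = 36000.
Difference = 36000/1001 frames (≈ 35.9640); B is ahead of A.

36000/1001 frames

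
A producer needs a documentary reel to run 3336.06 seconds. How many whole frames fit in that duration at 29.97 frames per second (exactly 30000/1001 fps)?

99981 frames

Frames = 3336.06 × 30000/1001 = 1099800/11 ≈ 99981.8182.
Complete frames: 99981.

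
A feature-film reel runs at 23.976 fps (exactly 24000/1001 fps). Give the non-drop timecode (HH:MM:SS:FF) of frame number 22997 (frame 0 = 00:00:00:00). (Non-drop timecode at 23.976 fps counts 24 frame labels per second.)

22997 ÷ 24 = 958 full seconds, remainder 5 frames.
958 s = 0 h 15 min 58 s.
Timecode: 00:15:58:05.

00:15:58:05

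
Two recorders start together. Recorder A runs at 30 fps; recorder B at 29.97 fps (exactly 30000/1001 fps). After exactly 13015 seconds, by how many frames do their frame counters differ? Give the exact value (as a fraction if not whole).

390450/1001 frames

A emits 30 × 13015 = 390450 frames; B emits 30000/1001 × 13015 = 390450000/1001.
Difference = 390450/1001 frames (≈ 390.0599); B is behind A.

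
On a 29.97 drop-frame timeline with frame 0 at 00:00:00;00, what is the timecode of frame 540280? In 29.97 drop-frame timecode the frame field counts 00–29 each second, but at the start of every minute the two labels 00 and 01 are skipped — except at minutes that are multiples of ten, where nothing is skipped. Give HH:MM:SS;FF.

05:00:27;10

Each 10-minute DF block holds 10 × 60 × 30 − 9 × 2 = 17982 frames. 540280 ÷ 17982 → 30 full blocks, remainder 820.
Within the partial block the first minute is 1800 frames and each further minute 1798, so 0 further minute boundaries passed. Total skipped labels = 18 × 30 + 2 × 0 = 540.
Non-drop label index = 540280 + 540 = 540820; at 30 labels/s that is 05:00:27:10, i.e. DF 05:00:27;10.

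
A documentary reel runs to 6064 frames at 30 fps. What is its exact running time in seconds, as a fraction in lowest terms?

3032/15 seconds

Running time = 6064 ÷ (30) = 6064 × 1/30 = 3032/15 s.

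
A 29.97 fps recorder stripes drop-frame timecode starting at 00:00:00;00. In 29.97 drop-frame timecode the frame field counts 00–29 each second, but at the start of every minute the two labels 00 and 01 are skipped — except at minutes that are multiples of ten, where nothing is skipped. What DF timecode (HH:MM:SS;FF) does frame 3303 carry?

Ten DF minutes hold 17982 frames, so frame 3303 lies in block 0 (frames 0–17981) with 3303 frames into that block.
The block's first minute is 1800 frames and the rest 1798 each; 3303 frames reaches minute 1, so 0 × 18 + 1 × 2 = 2 labels have been skipped so far.
Adding those back, label number 3303 + 2 = 3305 at 30 labels/s is 110 s + 5 f = 0 h 1 min 50 s frame 5, i.e. 00:01:50;05.

00:01:50;05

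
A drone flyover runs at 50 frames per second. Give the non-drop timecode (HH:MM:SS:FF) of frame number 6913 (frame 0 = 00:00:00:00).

6913 ÷ 50 = 138 full seconds, remainder 13 frames.
138 s = 0 h 2 min 18 s.
Timecode: 00:02:18:13.

00:02:18:13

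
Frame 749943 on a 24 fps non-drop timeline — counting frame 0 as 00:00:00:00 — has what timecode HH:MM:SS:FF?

08:40:47:15

749943 ÷ 24 = 31247 full seconds, remainder 15 frames.
31247 s = 8 h 40 min 47 s.
Timecode: 08:40:47:15.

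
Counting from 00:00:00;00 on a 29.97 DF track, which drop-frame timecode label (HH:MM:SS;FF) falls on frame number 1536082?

Ten DF minutes hold 17982 frames, so frame 1536082 lies in block 85 (frames 1528470–1546451) with 7612 frames into that block.
The block's first minute is 1800 frames and the rest 1798 each; 7612 frames reaches minute 4, so 85 × 18 + 4 × 2 = 1538 labels have been skipped so far.
Adding those back, label number 1536082 + 1538 = 1537620 at 30 labels/s is 51254 s + 0 f = 14 h 14 min 14 s frame 0, i.e. 14:14:14;00.

14:14:14;00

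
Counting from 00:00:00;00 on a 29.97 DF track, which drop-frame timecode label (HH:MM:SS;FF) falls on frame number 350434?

03:14:52;24

Each 10-minute DF block holds 10 × 60 × 30 − 9 × 2 = 17982 frames. 350434 ÷ 17982 → 19 full blocks, remainder 8776.
Within the partial block the first minute is 1800 frames and each further minute 1798, so 4 further minute boundaries passed. Total skipped labels = 18 × 19 + 2 × 4 = 350.
Non-drop label index = 350434 + 350 = 350784; at 30 labels/s that is 03:14:52:24, i.e. DF 03:14:52;24.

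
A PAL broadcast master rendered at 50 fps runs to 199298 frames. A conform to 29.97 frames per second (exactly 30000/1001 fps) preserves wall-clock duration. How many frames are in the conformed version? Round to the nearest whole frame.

119459 frames

Frames at target rate = 199298 × (30000/1001) / (50) = 10870800/91 ≈ 119459.341.
Nearest whole frame: 119459.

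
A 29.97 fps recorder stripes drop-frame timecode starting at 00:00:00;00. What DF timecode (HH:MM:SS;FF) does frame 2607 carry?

Each 10-minute DF block holds 10 × 60 × 30 − 9 × 2 = 17982 frames. 2607 ÷ 17982 → 0 full blocks, remainder 2607.
Within the partial block the first minute is 1800 frames and each further minute 1798, so 1 further minute boundary passed. Total skipped labels = 18 × 0 + 2 × 1 = 2.
Non-drop label index = 2607 + 2 = 2609; at 30 labels/s that is 00:01:26:29, i.e. DF 00:01:26;29.

00:01:26;29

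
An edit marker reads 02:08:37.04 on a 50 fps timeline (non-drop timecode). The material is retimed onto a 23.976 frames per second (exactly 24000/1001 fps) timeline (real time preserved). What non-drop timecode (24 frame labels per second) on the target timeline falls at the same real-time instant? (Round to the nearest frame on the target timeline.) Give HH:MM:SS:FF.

02:08:29:09

Source frame index: (2×3600 + 8×60 + 37) × 50 + 4 = 385854.
Real time: 385854 / (50) = 192927/25 s.
Target frame: (192927/25) × (24000/1001) = 26458560/143 ≈ 185024.895 → 185025.
At 24 labels/s: frame 185025 → 02:08:29:09.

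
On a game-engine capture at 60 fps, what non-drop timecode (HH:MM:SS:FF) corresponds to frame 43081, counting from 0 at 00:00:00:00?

43081 ÷ 60 = 718 full seconds, remainder 1 frame.
718 s = 0 h 11 min 58 s.
Timecode: 00:11:58:01.

00:11:58:01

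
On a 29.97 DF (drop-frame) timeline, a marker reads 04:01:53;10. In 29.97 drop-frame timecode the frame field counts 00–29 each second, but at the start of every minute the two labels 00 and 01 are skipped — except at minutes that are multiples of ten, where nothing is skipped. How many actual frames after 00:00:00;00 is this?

Complete 10-minute blocks: 24, each 17982 frames → 431568.
Remaining 1 whole minute in the current block: 1800 + 0 × 1798 = 1800 frames.
Within the current minute: 53 × 30 + 10 − 2 = 1598 (labels ;00/;01 skipped at this minute). Total = 431568 + 1800 + 1598 = 434966.

434966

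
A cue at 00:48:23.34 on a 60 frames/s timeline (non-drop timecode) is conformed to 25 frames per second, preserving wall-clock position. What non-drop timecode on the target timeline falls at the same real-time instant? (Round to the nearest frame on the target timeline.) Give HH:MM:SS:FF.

Source frame index: (0×3600 + 48×60 + 23) × 60 + 34 = 174214.
Real time: 174214 / (60) = 87107/30 s.
Target frame: (87107/30) × (25) = 435535/6 ≈ 72589.167 → 72589.
At 25 labels/s: frame 72589 → 00:48:23:14.

00:48:23:14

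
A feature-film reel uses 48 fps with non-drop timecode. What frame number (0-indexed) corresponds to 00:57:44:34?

Total seconds to the label: (0 × 3600 + 57 × 60 + 44) = 3464.
Frame index = 3464 × 48 + 34 = 166306.

frame 166306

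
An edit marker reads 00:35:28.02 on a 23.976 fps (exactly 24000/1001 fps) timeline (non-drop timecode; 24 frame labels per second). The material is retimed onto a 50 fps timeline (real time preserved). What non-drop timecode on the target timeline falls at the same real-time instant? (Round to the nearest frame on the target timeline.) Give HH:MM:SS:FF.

Source frame index: (0×3600 + 35×60 + 28) × 24 + 2 = 51074.
Real time: 51074 / (24000/1001) = 25562537/12000 s.
Target frame: (25562537/12000) × (50) = 25562537/240 ≈ 106510.571 → 106511.
At 50 labels/s: frame 106511 → 00:35:30:11.

00:35:30:11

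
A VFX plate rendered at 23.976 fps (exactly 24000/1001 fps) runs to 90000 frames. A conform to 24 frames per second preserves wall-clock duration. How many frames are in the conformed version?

90090 frames

Target frames = source frames × (target rate / source rate) = 90000 × (24)/(24000/1001) = 90000 × 1001/1000 = 90090.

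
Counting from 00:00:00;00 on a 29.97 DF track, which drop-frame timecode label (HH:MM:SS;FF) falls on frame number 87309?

00:48:33;07

Each 10-minute DF block holds 10 × 60 × 30 − 9 × 2 = 17982 frames. 87309 ÷ 17982 → 4 full blocks, remainder 15381.
Within the partial block the first minute is 1800 frames and each further minute 1798, so 8 further minute boundaries passed. Total skipped labels = 18 × 4 + 2 × 8 = 88.
Non-drop label index = 87309 + 88 = 87397; at 30 labels/s that is 00:48:33:07, i.e. DF 00:48:33;07.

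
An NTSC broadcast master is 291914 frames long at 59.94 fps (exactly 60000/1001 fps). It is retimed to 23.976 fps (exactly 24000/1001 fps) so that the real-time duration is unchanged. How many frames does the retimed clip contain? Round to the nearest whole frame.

116766 frames

Frames at target rate = 291914 × (24000/1001) / (60000/1001) = 583828/5 ≈ 116765.600.
Nearest whole frame: 116766.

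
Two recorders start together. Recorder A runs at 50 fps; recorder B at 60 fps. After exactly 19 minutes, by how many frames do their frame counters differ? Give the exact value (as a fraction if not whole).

11400 frames

19 min = 1140 s.
A emits 50 × 1140 = 57000 frames; B emits 60 × 1140 = 68400.
Difference = 11400 frames; B is ahead of A.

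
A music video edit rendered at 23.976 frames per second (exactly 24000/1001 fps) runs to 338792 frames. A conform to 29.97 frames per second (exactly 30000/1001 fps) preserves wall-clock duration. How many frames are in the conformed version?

Target frames = source frames × (target rate / source rate) = 338792 × (30000/1001)/(24000/1001) = 338792 × 5/4 = 423490.

423490 frames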